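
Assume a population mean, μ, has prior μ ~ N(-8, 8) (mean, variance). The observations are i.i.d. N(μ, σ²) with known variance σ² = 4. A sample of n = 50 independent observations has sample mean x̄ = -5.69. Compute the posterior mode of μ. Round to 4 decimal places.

n = 50, x̄ = -5.69.
For a Normal prior and Normal likelihood with known variance, the posterior is Normal; its mode equals its mean, the precision-weighted average.
Prior precision 1/σ₀² = 1/8 = 0.125; data precision n/σ² = 50/4 = 12.5.
μ̂ = (0.125·(-8) + 12.5·(-5.69)) / (0.125 + 12.5) = (-72.125)/12.625 = -577/101 ≈ -5.7129.

μ̂_MAP = -5.7129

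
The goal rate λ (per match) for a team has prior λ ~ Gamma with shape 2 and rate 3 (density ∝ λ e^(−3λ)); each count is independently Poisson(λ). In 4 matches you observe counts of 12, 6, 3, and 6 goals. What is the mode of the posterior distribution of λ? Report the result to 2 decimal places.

λ̂_MAP = 4.00

Σxᵢ = 12+6+3+6 = 27, with n = 4.
Posterior ∝ λe^(−3λ) · λ^27e^(−4λ) = λ^28e^(−7λ), i.e. Gamma(shape=29, rate=7).
The mode of a Gamma(a, b) with a ≥ 1 (shape–rate) is (a−1)/b = 28/7 ≈ 4.00.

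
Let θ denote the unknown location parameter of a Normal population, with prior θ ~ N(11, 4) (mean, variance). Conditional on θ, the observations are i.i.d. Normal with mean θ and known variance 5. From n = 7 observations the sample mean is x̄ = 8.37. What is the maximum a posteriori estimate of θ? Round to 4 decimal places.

θ̂_MAP = 8.7685

n = 7, x̄ = 8.37.
For a Normal prior and Normal likelihood with known variance, the posterior is Normal; its mode equals its mean, the precision-weighted average.
Prior precision 1/σ₀² = 1/4 = 0.25; data precision n/σ² = 7/5 = 1.4.
θ̂ = (0.25·11 + 1.4·8.37) / (0.25 + 1.4) = 14.468/1.65 = 7234/825 ≈ 8.7685.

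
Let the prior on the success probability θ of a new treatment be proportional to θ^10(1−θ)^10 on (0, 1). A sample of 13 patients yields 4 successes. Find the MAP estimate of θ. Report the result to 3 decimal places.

θ̂_MAP = 0.424

The prior density ∝ θ^10(1−θ)^10 is the kernel of Beta(11, 11).
Data: 4 successes in 13 trials. The binomial likelihood contributes θ^4(1−θ)^9, so the posterior is Beta(11+4, 11+9) = Beta(15, 20).
For Beta(a, b) with a, b > 1 the mode is (a−1)/(a+b−2) = 14/33 ≈ 0.424.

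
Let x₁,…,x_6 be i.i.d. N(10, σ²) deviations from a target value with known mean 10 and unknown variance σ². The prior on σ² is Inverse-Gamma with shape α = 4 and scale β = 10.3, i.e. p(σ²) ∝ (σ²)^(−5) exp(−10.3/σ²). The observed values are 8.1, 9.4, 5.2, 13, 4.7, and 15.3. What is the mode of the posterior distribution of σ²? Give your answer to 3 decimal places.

σ̂²_MAP = 7.049

Sum of squared deviations about the known mean: SS = (8.1−10)² + (9.4−10)² + (5.2−10)² + (13−10)² + (4.7−10)² + (15.3−10)² = 92.19.
The Normal likelihood contributes (σ²)^(−n/2) exp(−SS/(2σ²)), so the posterior is Inverse-Gamma(α + n/2, β + SS/2) = Inverse-Gamma(7, 56.395).
The mode of Inverse-Gamma(a, b) is b/(a+1) = 56.395/8 ≈ 7.049.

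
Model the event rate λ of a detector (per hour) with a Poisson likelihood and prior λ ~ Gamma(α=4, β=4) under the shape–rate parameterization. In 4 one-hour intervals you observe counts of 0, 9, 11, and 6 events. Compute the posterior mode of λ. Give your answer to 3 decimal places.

λ̂_MAP = 3.625

Σxᵢ = 0+9+11+6 = 26, with n = 4.
Posterior ∝ λ^3e^(−4λ) · λ^26e^(−4λ) = λ^29e^(−8λ), i.e. Gamma(shape=30, rate=8).
The mode of a Gamma(a, b) with a ≥ 1 (shape–rate) is (a−1)/b = 29/8 ≈ 3.625.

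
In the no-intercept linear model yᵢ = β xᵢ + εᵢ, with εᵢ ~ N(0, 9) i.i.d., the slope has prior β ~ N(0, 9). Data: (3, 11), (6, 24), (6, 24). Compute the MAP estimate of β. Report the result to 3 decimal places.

log p(β | y) = −Σ(yᵢ − βxᵢ)²/(2·9) − β²/(2·9) + const.
Setting the derivative to zero: Σxᵢ(yᵢ − βxᵢ)/9 − β/9 = 0, so β = Σxᵢyᵢ / (Σxᵢ² + σ²/τ²).
Σxᵢyᵢ = 3·11 + 6·24 + 6·24 = 321; Σxᵢ² = 81; σ²/τ² = 1.
β̂_MAP = 321 / (81 + 1) = 321/82 ≈ 3.915.

β̂_MAP = 3.915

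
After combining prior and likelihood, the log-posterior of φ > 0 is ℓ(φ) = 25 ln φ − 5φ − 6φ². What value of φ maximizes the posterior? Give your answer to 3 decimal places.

φ̂_MAP = 1.250

ℓ'(φ) = 25/φ − 5 − 12φ. Setting this to zero and multiplying by φ: 12φ² + 5φ − 25 = 0.
φ = (−5 + √(5² + 4·12·25)) / (2·12) = (−5 + √1225) / 24 = (−5 + 35)/24 = 5/4.
ℓ''(φ) = −25/φ² − 12 < 0, confirming a maximum.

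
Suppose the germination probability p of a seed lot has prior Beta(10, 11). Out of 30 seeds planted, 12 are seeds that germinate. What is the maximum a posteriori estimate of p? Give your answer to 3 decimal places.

Prior: Beta(10, 11).
Data: 12 successes in 30 trials. The binomial likelihood contributes p^12(1−p)^18, so the posterior is Beta(10+12, 11+18) = Beta(22, 29).
For Beta(a, b) with a, b > 1 the mode is (a−1)/(a+b−2) = 21/49 ≈ 0.429.

p̂_MAP = 0.429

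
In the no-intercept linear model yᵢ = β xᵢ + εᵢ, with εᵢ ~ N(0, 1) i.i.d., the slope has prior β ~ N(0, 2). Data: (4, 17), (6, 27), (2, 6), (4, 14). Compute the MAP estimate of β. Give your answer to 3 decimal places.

β̂_MAP = 4.110

log p(β | y) = −Σ(yᵢ − βxᵢ)²/(2·1) − β²/(2·2) + const.
Setting the derivative to zero: Σxᵢ(yᵢ − βxᵢ)/1 − β/2 = 0, so β = Σxᵢyᵢ / (Σxᵢ² + σ²/τ²).
Σxᵢyᵢ = 4·17 + 6·27 + 2·6 + 4·14 = 298; Σxᵢ² = 72; σ²/τ² = 0.5.
β̂_MAP = 298 / (72 + 0.5) = 298/72.5 ≈ 4.110.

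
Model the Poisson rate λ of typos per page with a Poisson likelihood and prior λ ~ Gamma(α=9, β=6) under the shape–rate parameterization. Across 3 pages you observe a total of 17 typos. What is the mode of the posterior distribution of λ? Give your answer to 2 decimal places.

Σxᵢ = 17, n = 3.
Posterior ∝ λ^8e^(−6λ) · λ^17e^(−3λ) = λ^25e^(−9λ), i.e. Gamma(shape=26, rate=9).
The mode of a Gamma(a, b) with a ≥ 1 (shape–rate) is (a−1)/b = 25/9 ≈ 2.78.

λ̂_MAP = 2.78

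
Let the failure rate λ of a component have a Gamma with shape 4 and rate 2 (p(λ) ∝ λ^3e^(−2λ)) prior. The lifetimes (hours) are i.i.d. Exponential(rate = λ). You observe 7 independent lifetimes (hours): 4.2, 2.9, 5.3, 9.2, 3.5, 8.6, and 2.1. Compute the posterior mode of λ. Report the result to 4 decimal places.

λ̂_MAP = 0.2646

The Exponential(rate=λ) likelihood is ∝ λ^n e^(−λΣtᵢ). Here n = 7 and Σtᵢ = 4.2 + 2.9 + 5.3 + 9.2 + 3.5 + 8.6 + 2.1 = 35.8.
Posterior ∝ λ^3e^(−2λ) · λ^7e^(−35.8λ) = λ^10e^(−37.8λ), i.e. Gamma(11, 37.8).
Mode = (a−1)/b = 10/37.8 ≈ 0.2646.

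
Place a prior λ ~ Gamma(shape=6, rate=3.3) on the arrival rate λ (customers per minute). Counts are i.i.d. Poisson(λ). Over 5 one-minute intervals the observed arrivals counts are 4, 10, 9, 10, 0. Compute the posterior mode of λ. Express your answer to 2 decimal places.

Σxᵢ = 4+10+9+10+0 = 33, with n = 5.
Posterior ∝ λ^5e^(−3.3λ) · λ^33e^(−5λ) = λ^38e^(−8.3λ), i.e. Gamma(shape=39, rate=8.3).
The mode of a Gamma(a, b) with a ≥ 1 (shape–rate) is (a−1)/b = 38/8.3 ≈ 4.58.

λ̂_MAP = 4.58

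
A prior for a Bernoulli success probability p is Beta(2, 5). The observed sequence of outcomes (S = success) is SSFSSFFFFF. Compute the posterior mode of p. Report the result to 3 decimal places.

Prior: Beta(2, 5).
Data: 4 successes in 10 trials (from the sequence). The binomial likelihood contributes p^4(1−p)^6, so the posterior is Beta(2+4, 5+6) = Beta(6, 11).
For Beta(a, b) with a, b > 1 the mode is (a−1)/(a+b−2) = 5/15 ≈ 0.333.

p̂_MAP = 0.333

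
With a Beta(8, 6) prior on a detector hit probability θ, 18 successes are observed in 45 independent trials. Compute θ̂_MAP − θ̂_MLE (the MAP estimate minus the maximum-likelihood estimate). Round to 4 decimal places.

Posterior is Beta(26, 33); MAP = (26−1)/(59−2) = 25/57 ≈ 0.43860.
MLE ignores the prior: θ̂_MLE = k/n = 18/45 ≈ 0.40000.
Difference = 25/57 − 18/45 = 11/285 ≈ 0.0386.

MAP − MLE = 0.0386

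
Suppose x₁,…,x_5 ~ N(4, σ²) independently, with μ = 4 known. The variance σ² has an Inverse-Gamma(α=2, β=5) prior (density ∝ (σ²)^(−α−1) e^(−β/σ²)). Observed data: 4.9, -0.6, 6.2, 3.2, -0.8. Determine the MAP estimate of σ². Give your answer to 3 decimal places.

Sum of squared deviations about the known mean: SS = (4.9−4)² + (-0.6−4)² + (6.2−4)² + (3.2−4)² + (-0.8−4)² = 50.49.
The Normal likelihood contributes (σ²)^(−n/2) exp(−SS/(2σ²)), so the posterior is Inverse-Gamma(α + n/2, β + SS/2) = Inverse-Gamma(4.5, 30.245).
The mode of Inverse-Gamma(a, b) is b/(a+1) = 30.245/5.5 ≈ 5.499.

σ̂²_MAP = 5.499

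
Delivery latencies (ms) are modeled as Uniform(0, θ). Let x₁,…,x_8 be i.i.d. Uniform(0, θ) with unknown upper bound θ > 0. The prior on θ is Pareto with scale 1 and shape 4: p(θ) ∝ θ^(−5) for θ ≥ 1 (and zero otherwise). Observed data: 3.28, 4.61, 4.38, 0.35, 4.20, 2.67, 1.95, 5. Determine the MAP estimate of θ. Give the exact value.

The Uniform(0, θ) likelihood is θ^(−n) for θ ≥ max(xᵢ), zero otherwise. Here max(xᵢ) = 5.
Posterior ∝ θ^(−5) · θ^(−8) = θ^(−13) on θ ≥ max(1, 5) = 5.
This density is strictly decreasing in θ, so the posterior mode lies at the lower boundary of the support.

θ̂_MAP = 5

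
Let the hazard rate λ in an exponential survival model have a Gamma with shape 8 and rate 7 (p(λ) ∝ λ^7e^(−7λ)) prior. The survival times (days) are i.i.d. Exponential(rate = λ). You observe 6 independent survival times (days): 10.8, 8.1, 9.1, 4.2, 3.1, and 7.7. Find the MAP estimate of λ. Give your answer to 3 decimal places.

The Exponential(rate=λ) likelihood is ∝ λ^n e^(−λΣtᵢ). Here n = 6 and Σtᵢ = 10.8 + 8.1 + 9.1 + 4.2 + 3.1 + 7.7 = 43.
Posterior ∝ λ^7e^(−7λ) · λ^6e^(−43λ) = λ^13e^(−50λ), i.e. Gamma(14, 50).
Mode = (a−1)/b = 13/50 ≈ 0.260.

λ̂_MAP = 0.260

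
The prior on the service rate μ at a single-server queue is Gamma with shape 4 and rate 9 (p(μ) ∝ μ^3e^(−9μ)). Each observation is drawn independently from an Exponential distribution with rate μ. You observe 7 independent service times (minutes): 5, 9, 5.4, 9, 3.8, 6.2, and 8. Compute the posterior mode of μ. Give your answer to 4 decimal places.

μ̂_MAP = 0.1805

The Exponential(rate=μ) likelihood is ∝ μ^n e^(−μΣtᵢ). Here n = 7 and Σtᵢ = 5 + 9 + 5.4 + 9 + 3.8 + 6.2 + 8 = 46.4.
Posterior ∝ μ^3e^(−9μ) · μ^7e^(−46.4μ) = μ^10e^(−55.4μ), i.e. Gamma(11, 55.4).
Mode = (a−1)/b = 10/55.4 ≈ 0.1805.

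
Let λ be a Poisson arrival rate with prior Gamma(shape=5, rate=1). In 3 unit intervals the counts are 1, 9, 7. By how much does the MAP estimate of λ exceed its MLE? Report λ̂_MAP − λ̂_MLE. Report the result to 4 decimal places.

MAP − MLE = -0.4167

Σxᵢ = 17. Posterior is Gamma(22, 4); MAP = (22−1)/4 = 21/4 ≈ 5.25000.
MLE = x̄ = 17/3 ≈ 5.66667.
Difference = 21/4 − 17/3 = -5/12 ≈ -0.4167.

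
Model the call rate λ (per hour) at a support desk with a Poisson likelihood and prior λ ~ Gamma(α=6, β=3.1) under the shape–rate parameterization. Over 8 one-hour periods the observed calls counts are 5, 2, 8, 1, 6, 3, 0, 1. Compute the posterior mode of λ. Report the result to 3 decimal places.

λ̂_MAP = 2.793

Σxᵢ = 5+2+8+1+6+3+0+1 = 26, with n = 8.
Posterior ∝ λ^5e^(−3.1λ) · λ^26e^(−8λ) = λ^31e^(−11.1λ), i.e. Gamma(shape=32, rate=11.1).
The mode of a Gamma(a, b) with a ≥ 1 (shape–rate) is (a−1)/b = 31/11.1 ≈ 2.793.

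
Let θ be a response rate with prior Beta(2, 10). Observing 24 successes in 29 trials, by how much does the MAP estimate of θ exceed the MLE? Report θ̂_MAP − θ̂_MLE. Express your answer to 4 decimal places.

MAP − MLE = -0.1866

Posterior is Beta(26, 15); MAP = (26−1)/(41−2) = 25/39 ≈ 0.64103.
MLE ignores the prior: θ̂_MLE = k/n = 24/29 ≈ 0.82759.
Difference = 25/39 − 24/29 = -211/1131 ≈ -0.1866.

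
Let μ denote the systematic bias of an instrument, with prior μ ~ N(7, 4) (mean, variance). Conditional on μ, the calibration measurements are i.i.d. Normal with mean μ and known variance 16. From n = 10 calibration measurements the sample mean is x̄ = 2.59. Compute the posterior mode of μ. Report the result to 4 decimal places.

μ̂_MAP = 3.8500

n = 10, x̄ = 2.59.
For a Normal prior and Normal likelihood with known variance, the posterior is Normal; its mode equals its mean, the precision-weighted average.
Prior precision 1/σ₀² = 1/4 = 0.25; data precision n/σ² = 10/16 = 0.625.
μ̂ = (0.25·7 + 0.625·2.59) / (0.25 + 0.625) = 3.36875/0.875 = 3.8500.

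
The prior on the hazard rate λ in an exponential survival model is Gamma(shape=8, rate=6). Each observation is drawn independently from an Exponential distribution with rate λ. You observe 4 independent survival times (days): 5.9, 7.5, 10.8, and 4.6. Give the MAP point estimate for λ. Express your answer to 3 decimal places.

λ̂_MAP = 0.316

The Exponential(rate=λ) likelihood is ∝ λ^n e^(−λΣtᵢ). Here n = 4 and Σtᵢ = 5.9 + 7.5 + 10.8 + 4.6 = 28.8.
Posterior ∝ λ^7e^(−6λ) · λ^4e^(−28.8λ) = λ^11e^(−34.8λ), i.e. Gamma(12, 34.8).
Mode = (a−1)/b = 11/34.8 ≈ 0.316.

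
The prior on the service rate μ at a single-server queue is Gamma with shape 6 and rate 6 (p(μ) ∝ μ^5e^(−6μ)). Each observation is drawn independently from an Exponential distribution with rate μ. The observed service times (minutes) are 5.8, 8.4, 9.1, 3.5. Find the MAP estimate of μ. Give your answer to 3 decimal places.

μ̂_MAP = 0.274

The Exponential(rate=μ) likelihood is ∝ μ^n e^(−μΣtᵢ). Here n = 4 and Σtᵢ = 5.8 + 8.4 + 9.1 + 3.5 = 26.8.
Posterior ∝ μ^5e^(−6μ) · μ^4e^(−26.8μ) = μ^9e^(−32.8μ), i.e. Gamma(10, 32.8).
Mode = (a−1)/b = 9/32.8 ≈ 0.274.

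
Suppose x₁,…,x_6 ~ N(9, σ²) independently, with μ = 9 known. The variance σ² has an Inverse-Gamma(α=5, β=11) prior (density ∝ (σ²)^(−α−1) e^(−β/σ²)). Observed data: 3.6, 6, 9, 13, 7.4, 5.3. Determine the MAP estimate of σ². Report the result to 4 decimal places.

σ̂²_MAP = 5.1339

Sum of squared deviations about the known mean: SS = (3.6−9)² + (6−9)² + (9−9)² + (13−9)² + (7.4−9)² + (5.3−9)² = 70.41.
The Normal likelihood contributes (σ²)^(−n/2) exp(−SS/(2σ²)), so the posterior is Inverse-Gamma(α + n/2, β + SS/2) = Inverse-Gamma(8, 46.205).
The mode of Inverse-Gamma(a, b) is b/(a+1) = 46.205/9 ≈ 5.1339.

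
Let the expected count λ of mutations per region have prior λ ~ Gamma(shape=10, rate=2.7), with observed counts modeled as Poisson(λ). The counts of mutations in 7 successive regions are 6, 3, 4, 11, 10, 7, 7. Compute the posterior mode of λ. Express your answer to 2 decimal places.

Σxᵢ = 6+3+4+11+10+7+7 = 48, with n = 7.
Posterior ∝ λ^9e^(−2.7λ) · λ^48e^(−7λ) = λ^57e^(−9.7λ), i.e. Gamma(shape=58, rate=9.7).
The mode of a Gamma(a, b) with a ≥ 1 (shape–rate) is (a−1)/b = 57/9.7 ≈ 5.88.

λ̂_MAP = 5.88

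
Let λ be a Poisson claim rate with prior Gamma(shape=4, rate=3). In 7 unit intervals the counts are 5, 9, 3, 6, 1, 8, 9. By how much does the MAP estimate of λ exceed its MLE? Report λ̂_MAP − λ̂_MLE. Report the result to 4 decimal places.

Σxᵢ = 41. Posterior is Gamma(45, 10); MAP = (45−1)/10 = 44/10 ≈ 4.40000.
MLE = x̄ = 41/7 ≈ 5.85714.
Difference = 44/10 − 41/7 = -51/35 ≈ -1.4571.

MAP − MLE = -1.4571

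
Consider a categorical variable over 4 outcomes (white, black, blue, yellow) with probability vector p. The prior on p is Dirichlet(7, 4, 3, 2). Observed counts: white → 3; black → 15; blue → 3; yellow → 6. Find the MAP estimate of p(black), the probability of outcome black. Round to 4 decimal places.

MAP estimate of p(black) = 0.4615

The posterior is Dirichlet(αᵢ + nᵢ) = Dirichlet(10, 19, 6, 8).
For a Dirichlet(a₁,…,a_K) with all aᵢ > 1, the mode has j-th component (aⱼ − 1)/(Σaᵢ − K).
Here Σaᵢ = 43 and K = 4, so p(black) = (19 − 1)/(43 − 4) = 18/39 ≈ 0.4615.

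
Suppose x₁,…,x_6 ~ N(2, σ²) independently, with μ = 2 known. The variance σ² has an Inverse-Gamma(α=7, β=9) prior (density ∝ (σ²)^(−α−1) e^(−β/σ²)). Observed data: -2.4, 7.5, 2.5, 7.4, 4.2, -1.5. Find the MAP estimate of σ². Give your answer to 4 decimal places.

σ̂²_MAP = 5.1868

Sum of squared deviations about the known mean: SS = (-2.4−2)² + (7.5−2)² + (2.5−2)² + (7.4−2)² + (4.2−2)² + (-1.5−2)² = 96.11.
The Normal likelihood contributes (σ²)^(−n/2) exp(−SS/(2σ²)), so the posterior is Inverse-Gamma(α + n/2, β + SS/2) = Inverse-Gamma(10, 57.055).
The mode of Inverse-Gamma(a, b) is b/(a+1) = 57.055/11 ≈ 5.1868.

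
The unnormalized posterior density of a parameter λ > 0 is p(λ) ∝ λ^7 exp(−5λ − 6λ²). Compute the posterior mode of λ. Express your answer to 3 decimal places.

ℓ'(λ) = 7/λ − 5 − 12λ. Setting this to zero and multiplying by λ: 12λ² + 5λ − 7 = 0.
λ = (−5 + √(5² + 4·12·7)) / (2·12) = (−5 + √361) / 24 = (−5 + 19)/24 = 7/12.
ℓ''(λ) = −7/λ² − 12 < 0, confirming a maximum.

λ̂_MAP = 0.583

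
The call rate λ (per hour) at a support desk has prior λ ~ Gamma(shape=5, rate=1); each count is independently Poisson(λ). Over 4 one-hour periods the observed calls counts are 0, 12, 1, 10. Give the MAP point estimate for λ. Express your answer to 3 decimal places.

λ̂_MAP = 5.400

Σxᵢ = 0+12+1+10 = 23, with n = 4.
Posterior ∝ λ^4e^(−1λ) · λ^23e^(−4λ) = λ^27e^(−5λ), i.e. Gamma(shape=28, rate=5).
The mode of a Gamma(a, b) with a ≥ 1 (shape–rate) is (a−1)/b = 27/5 ≈ 5.400.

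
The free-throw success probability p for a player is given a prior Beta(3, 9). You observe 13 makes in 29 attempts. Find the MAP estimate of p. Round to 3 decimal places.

p̂_MAP = 0.385

Prior: Beta(3, 9).
Data: 13 successes in 29 trials. The binomial likelihood contributes p^13(1−p)^16, so the posterior is Beta(3+13, 9+16) = Beta(16, 25).
For Beta(a, b) with a, b > 1 the mode is (a−1)/(a+b−2) = 15/39 ≈ 0.385.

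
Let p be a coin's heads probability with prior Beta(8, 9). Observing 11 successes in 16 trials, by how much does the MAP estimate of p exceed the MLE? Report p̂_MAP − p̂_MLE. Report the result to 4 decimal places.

Posterior is Beta(19, 14); MAP = (19−1)/(33−2) = 18/31 ≈ 0.58065.
MLE ignores the prior: p̂_MLE = k/n = 11/16 ≈ 0.68750.
Difference = 18/31 − 11/16 = -53/496 ≈ -0.1069.

MAP − MLE = -0.1069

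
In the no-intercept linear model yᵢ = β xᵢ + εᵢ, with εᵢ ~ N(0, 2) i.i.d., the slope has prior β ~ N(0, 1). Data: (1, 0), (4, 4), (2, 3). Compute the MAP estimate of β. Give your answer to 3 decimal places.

log p(β | y) = −Σ(yᵢ − βxᵢ)²/(2·2) − β²/(2·1) + const.
Setting the derivative to zero: Σxᵢ(yᵢ − βxᵢ)/2 − β/1 = 0, so β = Σxᵢyᵢ / (Σxᵢ² + σ²/τ²).
Σxᵢyᵢ = 1·0 + 4·4 + 2·3 = 22; Σxᵢ² = 21; σ²/τ² = 2.
β̂_MAP = 22 / (21 + 2) = 22/23 ≈ 0.957.

β̂_MAP = 0.957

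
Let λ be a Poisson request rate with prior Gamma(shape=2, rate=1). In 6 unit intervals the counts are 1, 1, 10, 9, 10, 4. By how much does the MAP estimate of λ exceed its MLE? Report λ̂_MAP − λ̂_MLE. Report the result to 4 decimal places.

Σxᵢ = 35. Posterior is Gamma(37, 7); MAP = (37−1)/7 = 36/7 ≈ 5.14286.
MLE = x̄ = 35/6 ≈ 5.83333.
Difference = 36/7 − 35/6 = -29/42 ≈ -0.6905.

MAP − MLE = -0.6905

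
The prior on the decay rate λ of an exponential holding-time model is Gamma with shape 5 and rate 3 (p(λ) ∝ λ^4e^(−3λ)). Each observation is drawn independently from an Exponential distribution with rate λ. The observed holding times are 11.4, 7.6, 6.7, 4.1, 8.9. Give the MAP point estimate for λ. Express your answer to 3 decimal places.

The Exponential(rate=λ) likelihood is ∝ λ^n e^(−λΣtᵢ). Here n = 5 and Σtᵢ = 11.4 + 7.6 + 6.7 + 4.1 + 8.9 = 38.7.
Posterior ∝ λ^4e^(−3λ) · λ^5e^(−38.7λ) = λ^9e^(−41.7λ), i.e. Gamma(10, 41.7).
Mode = (a−1)/b = 9/41.7 ≈ 0.216.

λ̂_MAP = 0.216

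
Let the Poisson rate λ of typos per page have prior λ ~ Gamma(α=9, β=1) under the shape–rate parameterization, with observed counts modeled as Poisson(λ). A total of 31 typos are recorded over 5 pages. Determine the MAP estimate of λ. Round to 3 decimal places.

Σxᵢ = 31, n = 5.
Posterior ∝ λ^8e^(−1λ) · λ^31e^(−5λ) = λ^39e^(−6λ), i.e. Gamma(shape=40, rate=6).
The mode of a Gamma(a, b) with a ≥ 1 (shape–rate) is (a−1)/b = 39/6 ≈ 6.500.

λ̂_MAP = 6.500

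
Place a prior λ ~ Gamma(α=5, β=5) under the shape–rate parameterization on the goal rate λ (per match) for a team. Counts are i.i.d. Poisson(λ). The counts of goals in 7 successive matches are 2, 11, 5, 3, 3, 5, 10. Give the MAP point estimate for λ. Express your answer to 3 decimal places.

λ̂_MAP = 3.583

Σxᵢ = 2+11+5+3+3+5+10 = 39, with n = 7.
Posterior ∝ λ^4e^(−5λ) · λ^39e^(−7λ) = λ^43e^(−12λ), i.e. Gamma(shape=44, rate=12).
The mode of a Gamma(a, b) with a ≥ 1 (shape–rate) is (a−1)/b = 43/12 ≈ 3.583.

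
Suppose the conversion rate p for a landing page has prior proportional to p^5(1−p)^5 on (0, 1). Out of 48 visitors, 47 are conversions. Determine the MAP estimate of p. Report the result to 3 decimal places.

The prior density ∝ p^5(1−p)^5 is the kernel of Beta(6, 6).
Data: 47 successes in 48 trials. The binomial likelihood contributes p^47(1−p)^1, so the posterior is Beta(6+47, 6+1) = Beta(53, 7).
For Beta(a, b) with a, b > 1 the mode is (a−1)/(a+b−2) = 52/58 ≈ 0.897.

p̂_MAP = 0.897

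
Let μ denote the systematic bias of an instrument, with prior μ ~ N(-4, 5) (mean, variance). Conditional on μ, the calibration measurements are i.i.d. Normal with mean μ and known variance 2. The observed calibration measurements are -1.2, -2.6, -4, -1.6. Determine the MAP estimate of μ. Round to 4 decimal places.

μ̂_MAP = -2.5000

n = 4; x̄ = ((-1.2) + (-2.6) + (-4) + (-1.6))/4 = -9.4/4 = -2.35.
For a Normal prior and Normal likelihood with known variance, the posterior is Normal; its mode equals its mean, the precision-weighted average.
Prior precision 1/σ₀² = 1/5 = 0.2; data precision n/σ² = 4/2 = 2.
μ̂ = (0.2·(-4) + 2·(-2.35)) / (0.2 + 2) = (-5.5)/2.2 = -2.5000.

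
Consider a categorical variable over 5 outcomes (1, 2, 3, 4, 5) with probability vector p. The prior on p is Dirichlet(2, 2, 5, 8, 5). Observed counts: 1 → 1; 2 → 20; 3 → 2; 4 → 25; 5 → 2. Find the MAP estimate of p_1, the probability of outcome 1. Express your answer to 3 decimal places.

MAP estimate: 0.030

The posterior is Dirichlet(αᵢ + nᵢ) = Dirichlet(3, 22, 7, 33, 7).
For a Dirichlet(a₁,…,a_K) with all aᵢ > 1, the mode has j-th component (aⱼ − 1)/(Σaᵢ − K).
Here Σaᵢ = 72 and K = 5, so p_1 = (3 − 1)/(72 − 5) = 2/67 ≈ 0.030.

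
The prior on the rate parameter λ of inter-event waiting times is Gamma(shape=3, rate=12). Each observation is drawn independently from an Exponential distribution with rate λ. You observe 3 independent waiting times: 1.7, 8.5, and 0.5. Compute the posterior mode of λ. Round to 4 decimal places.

The Exponential(rate=λ) likelihood is ∝ λ^n e^(−λΣtᵢ). Here n = 3 and Σtᵢ = 1.7 + 8.5 + 0.5 = 10.7.
Posterior ∝ λ^2e^(−12λ) · λ^3e^(−10.7λ) = λ^5e^(−22.7λ), i.e. Gamma(6, 22.7).
Mode = (a−1)/b = 5/22.7 ≈ 0.2203.

λ̂_MAP = 0.2203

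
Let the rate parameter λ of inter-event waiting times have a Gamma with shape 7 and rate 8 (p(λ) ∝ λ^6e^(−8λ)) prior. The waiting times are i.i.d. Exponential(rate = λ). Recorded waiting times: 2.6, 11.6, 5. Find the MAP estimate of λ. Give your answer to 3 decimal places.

The Exponential(rate=λ) likelihood is ∝ λ^n e^(−λΣtᵢ). Here n = 3 and Σtᵢ = 2.6 + 11.6 + 5 = 19.2.
Posterior ∝ λ^6e^(−8λ) · λ^3e^(−19.2λ) = λ^9e^(−27.2λ), i.e. Gamma(10, 27.2).
Mode = (a−1)/b = 9/27.2 ≈ 0.331.

λ̂_MAP = 0.331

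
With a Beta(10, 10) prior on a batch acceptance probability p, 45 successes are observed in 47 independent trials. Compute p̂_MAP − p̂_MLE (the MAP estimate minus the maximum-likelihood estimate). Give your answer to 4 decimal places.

Posterior is Beta(55, 12); MAP = (55−1)/(67−2) = 54/65 ≈ 0.83077.
MLE ignores the prior: p̂_MLE = k/n = 45/47 ≈ 0.95745.
Difference = 54/65 − 45/47 = -387/3055 ≈ -0.1267.

MAP − MLE = -0.1267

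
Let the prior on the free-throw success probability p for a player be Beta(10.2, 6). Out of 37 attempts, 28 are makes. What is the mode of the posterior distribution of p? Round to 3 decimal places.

p̂_MAP = 0.727

Prior: Beta(10.2, 6).
Data: 28 successes in 37 trials. The binomial likelihood contributes p^28(1−p)^9, so the posterior is Beta(10.2+28, 6+9) = Beta(38.2, 15).
For Beta(a, b) with a, b > 1 the mode is (a−1)/(a+b−2) = 37.2/51.2 ≈ 0.727.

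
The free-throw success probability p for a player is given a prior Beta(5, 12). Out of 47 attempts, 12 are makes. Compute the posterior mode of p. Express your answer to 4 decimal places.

p̂_MAP = 0.2581

Prior: Beta(5, 12).
Data: 12 successes in 47 trials. The binomial likelihood contributes p^12(1−p)^35, so the posterior is Beta(5+12, 12+35) = Beta(17, 47).
For Beta(a, b) with a, b > 1 the mode is (a−1)/(a+b−2) = 16/62 ≈ 0.2581.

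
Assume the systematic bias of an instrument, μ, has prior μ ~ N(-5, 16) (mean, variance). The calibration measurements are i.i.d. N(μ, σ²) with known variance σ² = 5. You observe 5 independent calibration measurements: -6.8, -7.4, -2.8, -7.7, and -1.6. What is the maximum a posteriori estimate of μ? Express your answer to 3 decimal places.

n = 5; x̄ = ((-6.8) + (-7.4) + (-2.8) + (-7.7) + (-1.6))/5 = -26.3/5 = -5.26.
For a Normal prior and Normal likelihood with known variance, the posterior is Normal; its mode equals its mean, the precision-weighted average.
Prior precision 1/σ₀² = 1/16 = 0.0625; data precision n/σ² = 5/5 = 1.
μ̂ = (0.0625·(-5) + 1·(-5.26)) / (0.0625 + 1) = (-5.5725)/1.0625 = -2229/425 ≈ -5.245.

μ̂_MAP = -5.245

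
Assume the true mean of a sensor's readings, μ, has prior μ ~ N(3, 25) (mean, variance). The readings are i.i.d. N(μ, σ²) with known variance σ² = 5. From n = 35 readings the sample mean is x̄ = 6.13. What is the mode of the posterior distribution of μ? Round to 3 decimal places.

μ̂_MAP = 6.112

n = 35, x̄ = 6.13.
For a Normal prior and Normal likelihood with known variance, the posterior is Normal; its mode equals its mean, the precision-weighted average.
Prior precision 1/σ₀² = 1/25 = 0.04; data precision n/σ² = 35/5 = 7.
μ̂ = (0.04·3 + 7·6.13) / (0.04 + 7) = 43.03/7.04 = 4303/704 ≈ 6.112.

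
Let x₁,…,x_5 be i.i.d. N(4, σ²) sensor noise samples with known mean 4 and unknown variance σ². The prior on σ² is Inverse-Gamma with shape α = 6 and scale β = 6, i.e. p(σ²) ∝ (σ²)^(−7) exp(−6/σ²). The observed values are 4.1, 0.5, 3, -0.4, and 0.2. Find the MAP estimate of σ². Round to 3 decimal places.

σ̂²_MAP = 3.108

Sum of squared deviations about the known mean: SS = (4.1−4)² + (0.5−4)² + (3−4)² + (-0.4−4)² + (0.2−4)² = 47.06.
The Normal likelihood contributes (σ²)^(−n/2) exp(−SS/(2σ²)), so the posterior is Inverse-Gamma(α + n/2, β + SS/2) = Inverse-Gamma(8.5, 29.53).
The mode of Inverse-Gamma(a, b) is b/(a+1) = 29.53/9.5 ≈ 3.108.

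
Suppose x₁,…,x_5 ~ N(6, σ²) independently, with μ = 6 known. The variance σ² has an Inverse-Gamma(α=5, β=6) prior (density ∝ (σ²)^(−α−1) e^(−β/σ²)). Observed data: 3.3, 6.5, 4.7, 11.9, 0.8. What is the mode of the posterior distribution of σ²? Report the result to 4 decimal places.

Sum of squared deviations about the known mean: SS = (3.3−6)² + (6.5−6)² + (4.7−6)² + (11.9−6)² + (0.8−6)² = 71.08.
The Normal likelihood contributes (σ²)^(−n/2) exp(−SS/(2σ²)), so the posterior is Inverse-Gamma(α + n/2, β + SS/2) = Inverse-Gamma(7.5, 41.54).
The mode of Inverse-Gamma(a, b) is b/(a+1) = 41.54/8.5 ≈ 4.8871.

σ̂²_MAP = 4.8871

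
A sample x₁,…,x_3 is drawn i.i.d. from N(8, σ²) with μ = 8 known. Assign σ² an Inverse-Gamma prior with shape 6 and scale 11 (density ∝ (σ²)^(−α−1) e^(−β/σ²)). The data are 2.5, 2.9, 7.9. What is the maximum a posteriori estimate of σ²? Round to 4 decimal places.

Sum of squared deviations about the known mean: SS = (2.5−8)² + (2.9−8)² + (7.9−8)² = 56.27.
The Normal likelihood contributes (σ²)^(−n/2) exp(−SS/(2σ²)), so the posterior is Inverse-Gamma(α + n/2, β + SS/2) = Inverse-Gamma(7.5, 39.135).
The mode of Inverse-Gamma(a, b) is b/(a+1) = 39.135/8.5 ≈ 4.6041.

σ̂²_MAP = 4.6041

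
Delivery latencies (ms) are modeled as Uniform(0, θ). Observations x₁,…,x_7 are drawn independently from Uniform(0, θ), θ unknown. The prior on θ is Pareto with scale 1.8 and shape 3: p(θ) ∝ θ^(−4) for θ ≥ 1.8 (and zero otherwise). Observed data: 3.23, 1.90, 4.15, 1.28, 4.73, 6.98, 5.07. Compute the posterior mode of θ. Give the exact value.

The Uniform(0, θ) likelihood is θ^(−n) for θ ≥ max(xᵢ), zero otherwise. Here max(xᵢ) = 6.98.
Posterior ∝ θ^(−4) · θ^(−7) = θ^(−11) on θ ≥ max(1.8, 6.98) = 6.98.
This density is strictly decreasing in θ, so the posterior mode lies at the lower boundary of the support.

θ̂_MAP = 6.98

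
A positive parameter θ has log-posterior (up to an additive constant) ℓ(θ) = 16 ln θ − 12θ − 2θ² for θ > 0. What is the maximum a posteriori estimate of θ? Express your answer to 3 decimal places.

θ̂_MAP = 1.000

ℓ'(θ) = 16/θ − 12 − 4θ. Setting this to zero and multiplying by θ: 4θ² + 12θ − 16 = 0.
θ = (−12 + √(12² + 4·4·16)) / (2·4) = (−12 + √400) / 8 = (−12 + 20)/8 = 1.
ℓ''(θ) = −16/θ² − 4 < 0, confirming a maximum.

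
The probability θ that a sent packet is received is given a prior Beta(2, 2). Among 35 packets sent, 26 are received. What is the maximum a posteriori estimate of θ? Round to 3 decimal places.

θ̂_MAP = 0.730

Prior: Beta(2, 2).
Data: 26 successes in 35 trials. The binomial likelihood contributes θ^26(1−θ)^9, so the posterior is Beta(2+26, 2+9) = Beta(28, 11).
For Beta(a, b) with a, b > 1 the mode is (a−1)/(a+b−2) = 27/37 ≈ 0.730.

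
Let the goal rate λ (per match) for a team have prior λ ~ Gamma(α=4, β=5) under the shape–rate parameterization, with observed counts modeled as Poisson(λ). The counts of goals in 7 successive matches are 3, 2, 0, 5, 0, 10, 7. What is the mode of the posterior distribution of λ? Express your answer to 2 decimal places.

λ̂_MAP = 2.50

Σxᵢ = 3+2+0+5+0+10+7 = 27, with n = 7.
Posterior ∝ λ^3e^(−5λ) · λ^27e^(−7λ) = λ^30e^(−12λ), i.e. Gamma(shape=31, rate=12).
The mode of a Gamma(a, b) with a ≥ 1 (shape–rate) is (a−1)/b = 30/12 ≈ 2.50.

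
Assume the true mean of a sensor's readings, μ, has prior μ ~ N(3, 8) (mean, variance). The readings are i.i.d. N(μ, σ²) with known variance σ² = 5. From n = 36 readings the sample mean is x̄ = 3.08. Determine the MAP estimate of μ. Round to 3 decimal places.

n = 36, x̄ = 3.08.
For a Normal prior and Normal likelihood with known variance, the posterior is Normal; its mode equals its mean, the precision-weighted average.
Prior precision 1/σ₀² = 1/8 = 0.125; data precision n/σ² = 36/5 = 7.2.
μ̂ = (0.125·3 + 7.2·3.08) / (0.125 + 7.2) = 22.551/7.325 = 22551/7325 ≈ 3.079.

μ̂_MAP = 3.079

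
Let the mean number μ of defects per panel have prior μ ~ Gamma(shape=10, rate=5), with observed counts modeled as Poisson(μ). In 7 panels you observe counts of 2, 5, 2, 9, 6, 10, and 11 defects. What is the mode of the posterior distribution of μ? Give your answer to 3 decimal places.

Σxᵢ = 2+5+2+9+6+10+11 = 45, with n = 7.
Posterior ∝ μ^9e^(−5μ) · μ^45e^(−7μ) = μ^54e^(−12μ), i.e. Gamma(shape=55, rate=12).
The mode of a Gamma(a, b) with a ≥ 1 (shape–rate) is (a−1)/b = 54/12 ≈ 4.500.

μ̂_MAP = 4.500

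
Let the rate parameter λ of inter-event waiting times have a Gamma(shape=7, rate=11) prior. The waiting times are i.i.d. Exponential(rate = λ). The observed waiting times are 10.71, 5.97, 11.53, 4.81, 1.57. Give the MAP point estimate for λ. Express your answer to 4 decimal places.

The Exponential(rate=λ) likelihood is ∝ λ^n e^(−λΣtᵢ). Here n = 5 and Σtᵢ = 10.71 + 5.97 + 11.53 + 4.81 + 1.57 = 34.59.
Posterior ∝ λ^6e^(−11λ) · λ^5e^(−34.59λ) = λ^11e^(−45.59λ), i.e. Gamma(12, 45.59).
Mode = (a−1)/b = 11/45.59 ≈ 0.2413.

λ̂_MAP = 0.2413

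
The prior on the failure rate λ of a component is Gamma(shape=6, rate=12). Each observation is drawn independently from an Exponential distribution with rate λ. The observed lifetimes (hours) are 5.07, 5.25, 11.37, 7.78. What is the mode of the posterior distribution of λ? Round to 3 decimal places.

The Exponential(rate=λ) likelihood is ∝ λ^n e^(−λΣtᵢ). Here n = 4 and Σtᵢ = 5.07 + 5.25 + 11.37 + 7.78 = 29.47.
Posterior ∝ λ^5e^(−12λ) · λ^4e^(−29.47λ) = λ^9e^(−41.47λ), i.e. Gamma(10, 41.47).
Mode = (a−1)/b = 9/41.47 ≈ 0.217.

λ̂_MAP = 0.217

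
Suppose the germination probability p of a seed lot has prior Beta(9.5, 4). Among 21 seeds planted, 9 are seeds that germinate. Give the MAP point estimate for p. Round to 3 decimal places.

Prior: Beta(9.5, 4).
Data: 9 successes in 21 trials. The binomial likelihood contributes p^9(1−p)^12, so the posterior is Beta(9.5+9, 4+12) = Beta(18.5, 16).
For Beta(a, b) with a, b > 1 the mode is (a−1)/(a+b−2) = 17.5/32.5 ≈ 0.538.

p̂_MAP = 0.538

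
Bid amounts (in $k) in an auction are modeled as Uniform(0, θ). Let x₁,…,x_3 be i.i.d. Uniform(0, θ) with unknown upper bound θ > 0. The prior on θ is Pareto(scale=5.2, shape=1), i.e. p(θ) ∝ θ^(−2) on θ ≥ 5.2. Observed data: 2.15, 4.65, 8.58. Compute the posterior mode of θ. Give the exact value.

The Uniform(0, θ) likelihood is θ^(−n) for θ ≥ max(xᵢ), zero otherwise. Here max(xᵢ) = 8.58.
Posterior ∝ θ^(−2) · θ^(−3) = θ^(−5) on θ ≥ max(5.2, 8.58) = 8.58.
This density is strictly decreasing in θ, so the posterior mode lies at the lower boundary of the support.

θ̂_MAP = 8.58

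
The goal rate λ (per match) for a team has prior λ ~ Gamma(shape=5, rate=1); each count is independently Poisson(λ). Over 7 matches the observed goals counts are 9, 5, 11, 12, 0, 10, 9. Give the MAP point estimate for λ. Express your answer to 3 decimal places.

λ̂_MAP = 7.500

Σxᵢ = 9+5+11+12+0+10+9 = 56, with n = 7.
Posterior ∝ λ^4e^(−1λ) · λ^56e^(−7λ) = λ^60e^(−8λ), i.e. Gamma(shape=61, rate=8).
The mode of a Gamma(a, b) with a ≥ 1 (shape–rate) is (a−1)/b = 60/8 ≈ 7.500.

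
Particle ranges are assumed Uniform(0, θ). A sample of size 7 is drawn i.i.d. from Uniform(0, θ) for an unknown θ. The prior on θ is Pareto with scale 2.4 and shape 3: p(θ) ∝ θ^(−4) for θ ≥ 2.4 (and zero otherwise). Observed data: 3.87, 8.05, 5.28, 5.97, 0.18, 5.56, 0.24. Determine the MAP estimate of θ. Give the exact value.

The Uniform(0, θ) likelihood is θ^(−n) for θ ≥ max(xᵢ), zero otherwise. Here max(xᵢ) = 8.05.
Posterior ∝ θ^(−4) · θ^(−7) = θ^(−11) on θ ≥ max(2.4, 8.05) = 8.05.
This density is strictly decreasing in θ, so the posterior mode lies at the lower boundary of the support.

θ̂_MAP = 8.05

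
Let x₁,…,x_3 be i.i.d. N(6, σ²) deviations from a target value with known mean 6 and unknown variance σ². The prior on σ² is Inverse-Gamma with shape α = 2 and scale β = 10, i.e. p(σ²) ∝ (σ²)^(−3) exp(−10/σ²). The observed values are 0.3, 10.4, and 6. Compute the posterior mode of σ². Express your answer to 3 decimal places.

Sum of squared deviations about the known mean: SS = (0.3−6)² + (10.4−6)² + (6−6)² = 51.85.
The Normal likelihood contributes (σ²)^(−n/2) exp(−SS/(2σ²)), so the posterior is Inverse-Gamma(α + n/2, β + SS/2) = Inverse-Gamma(3.5, 35.925).
The mode of Inverse-Gamma(a, b) is b/(a+1) = 35.925/4.5 ≈ 7.983.

σ̂²_MAP = 7.983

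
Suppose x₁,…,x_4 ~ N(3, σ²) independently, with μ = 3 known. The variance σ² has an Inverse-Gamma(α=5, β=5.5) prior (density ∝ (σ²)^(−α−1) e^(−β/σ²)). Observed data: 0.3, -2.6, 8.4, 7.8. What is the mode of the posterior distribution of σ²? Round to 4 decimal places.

Sum of squared deviations about the known mean: SS = (0.3−3)² + (-2.6−3)² + (8.4−3)² + (7.8−3)² = 90.85.
The Normal likelihood contributes (σ²)^(−n/2) exp(−SS/(2σ²)), so the posterior is Inverse-Gamma(α + n/2, β + SS/2) = Inverse-Gamma(7, 50.925).
The mode of Inverse-Gamma(a, b) is b/(a+1) = 50.925/8 ≈ 6.3656.

σ̂²_MAP = 6.3656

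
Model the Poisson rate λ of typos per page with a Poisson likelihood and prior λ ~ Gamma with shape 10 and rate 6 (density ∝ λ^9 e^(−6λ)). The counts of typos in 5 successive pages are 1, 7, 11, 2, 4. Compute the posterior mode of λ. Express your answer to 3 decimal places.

λ̂_MAP = 3.091

Σxᵢ = 1+7+11+2+4 = 25, with n = 5.
Posterior ∝ λ^9e^(−6λ) · λ^25e^(−5λ) = λ^34e^(−11λ), i.e. Gamma(shape=35, rate=11).
The mode of a Gamma(a, b) with a ≥ 1 (shape–rate) is (a−1)/b = 34/11 ≈ 3.091.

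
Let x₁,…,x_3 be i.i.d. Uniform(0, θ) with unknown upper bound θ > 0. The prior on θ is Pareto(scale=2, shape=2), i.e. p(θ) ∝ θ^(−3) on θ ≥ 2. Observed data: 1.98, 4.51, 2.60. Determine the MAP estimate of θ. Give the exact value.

θ̂_MAP = 4.51

The Uniform(0, θ) likelihood is θ^(−n) for θ ≥ max(xᵢ), zero otherwise. Here max(xᵢ) = 4.51.
Posterior ∝ θ^(−3) · θ^(−3) = θ^(−6) on θ ≥ max(2, 4.51) = 4.51.
This density is strictly decreasing in θ, so the posterior mode lies at the lower boundary of the support.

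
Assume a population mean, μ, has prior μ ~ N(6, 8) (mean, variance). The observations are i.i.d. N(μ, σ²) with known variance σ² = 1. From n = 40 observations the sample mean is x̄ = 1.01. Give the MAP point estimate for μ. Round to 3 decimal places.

n = 40, x̄ = 1.01.
For a Normal prior and Normal likelihood with known variance, the posterior is Normal; its mode equals its mean, the precision-weighted average.
Prior precision 1/σ₀² = 1/8 = 0.125; data precision n/σ² = 40/1 = 40.
μ̂ = (0.125·6 + 40·1.01) / (0.125 + 40) = 41.15/40.125 = 1646/1605 ≈ 1.026.

μ̂_MAP = 1.026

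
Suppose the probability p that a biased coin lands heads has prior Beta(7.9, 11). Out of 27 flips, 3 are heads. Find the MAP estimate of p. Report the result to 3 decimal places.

Prior: Beta(7.9, 11).
Data: 3 successes in 27 trials. The binomial likelihood contributes p^3(1−p)^24, so the posterior is Beta(7.9+3, 11+24) = Beta(10.9, 35).
For Beta(a, b) with a, b > 1 the mode is (a−1)/(a+b−2) = 9.9/43.9 ≈ 0.226.

p̂_MAP = 0.226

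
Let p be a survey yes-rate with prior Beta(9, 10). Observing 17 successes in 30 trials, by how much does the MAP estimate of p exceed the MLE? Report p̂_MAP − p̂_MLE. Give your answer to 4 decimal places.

MAP − MLE = -0.0348

Posterior is Beta(26, 23); MAP = (26−1)/(49−2) = 25/47 ≈ 0.53191.
MLE ignores the prior: p̂_MLE = k/n = 17/30 ≈ 0.56667.
Difference = 25/47 − 17/30 = -49/1410 ≈ -0.0348.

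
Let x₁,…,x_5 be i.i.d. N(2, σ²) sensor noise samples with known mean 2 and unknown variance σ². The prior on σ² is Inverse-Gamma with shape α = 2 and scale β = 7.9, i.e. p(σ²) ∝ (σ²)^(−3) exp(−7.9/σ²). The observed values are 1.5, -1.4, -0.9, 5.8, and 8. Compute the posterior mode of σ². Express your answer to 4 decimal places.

Sum of squared deviations about the known mean: SS = (1.5−2)² + (-1.4−2)² + (-0.9−2)² + (5.8−2)² + (8−2)² = 70.66.
The Normal likelihood contributes (σ²)^(−n/2) exp(−SS/(2σ²)), so the posterior is Inverse-Gamma(α + n/2, β + SS/2) = Inverse-Gamma(4.5, 43.23).
The mode of Inverse-Gamma(a, b) is b/(a+1) = 43.23/5.5 ≈ 7.8600.

σ̂²_MAP = 7.8600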